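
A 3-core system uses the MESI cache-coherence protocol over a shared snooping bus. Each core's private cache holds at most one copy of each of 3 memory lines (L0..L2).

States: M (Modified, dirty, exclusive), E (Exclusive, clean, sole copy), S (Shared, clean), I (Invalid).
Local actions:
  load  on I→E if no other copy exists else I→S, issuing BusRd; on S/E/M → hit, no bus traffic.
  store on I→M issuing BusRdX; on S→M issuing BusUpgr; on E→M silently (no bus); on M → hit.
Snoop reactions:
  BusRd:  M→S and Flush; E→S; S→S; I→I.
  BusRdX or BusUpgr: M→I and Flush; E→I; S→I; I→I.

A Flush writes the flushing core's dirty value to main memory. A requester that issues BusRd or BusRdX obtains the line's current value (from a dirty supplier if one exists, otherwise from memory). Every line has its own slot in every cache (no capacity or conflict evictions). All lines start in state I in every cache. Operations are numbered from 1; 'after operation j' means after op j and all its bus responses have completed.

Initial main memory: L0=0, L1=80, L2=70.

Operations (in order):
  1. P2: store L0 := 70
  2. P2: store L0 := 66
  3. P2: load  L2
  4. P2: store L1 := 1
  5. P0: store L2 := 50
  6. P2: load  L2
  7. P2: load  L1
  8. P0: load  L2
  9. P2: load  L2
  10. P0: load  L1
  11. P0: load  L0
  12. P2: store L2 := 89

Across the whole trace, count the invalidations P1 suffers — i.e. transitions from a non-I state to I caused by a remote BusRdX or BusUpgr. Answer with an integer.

invalidations = 0

1. P2: store L0 := 70  bus=[BusRdX]  L0: P0=I P1=I P2=M  mem[L0]=0
2. P2: store L0 := 66  bus=[-]  L0: P0=I P1=I P2=M  mem[L0]=0
3. P2: load  L2  bus=[BusRd]  L2: P0=I P1=I P2=E  mem[L2]=70
4. P2: store L1 := 1  bus=[BusRdX]  L1: P0=I P1=I P2=M  mem[L1]=80
5. P0: store L2 := 50  bus=[BusRdX]  L2: P0=M P1=I P2=I  mem[L2]=70
6. P2: load  L2  bus=[BusRd,Flush]  L2: P0=S P1=I P2=S  mem[L2]=50
7. P2: load  L1  bus=[-]  L1: P0=I P1=I P2=M  mem[L1]=80
8. P0: load  L2  bus=[-]  L2: P0=S P1=I P2=S  mem[L2]=50
9. P2: load  L2  bus=[-]  L2: P0=S P1=I P2=S  mem[L2]=50
10. P0: load  L1  bus=[BusRd,Flush]  L1: P0=S P1=I P2=S  mem[L1]=1
11. P0: load  L0  bus=[BusRd,Flush]  L0: P0=S P1=I P2=S  mem[L0]=66
12. P2: store L2 := 89  bus=[BusUpgr]  L2: P0=I P1=I P2=M  mem[L2]=50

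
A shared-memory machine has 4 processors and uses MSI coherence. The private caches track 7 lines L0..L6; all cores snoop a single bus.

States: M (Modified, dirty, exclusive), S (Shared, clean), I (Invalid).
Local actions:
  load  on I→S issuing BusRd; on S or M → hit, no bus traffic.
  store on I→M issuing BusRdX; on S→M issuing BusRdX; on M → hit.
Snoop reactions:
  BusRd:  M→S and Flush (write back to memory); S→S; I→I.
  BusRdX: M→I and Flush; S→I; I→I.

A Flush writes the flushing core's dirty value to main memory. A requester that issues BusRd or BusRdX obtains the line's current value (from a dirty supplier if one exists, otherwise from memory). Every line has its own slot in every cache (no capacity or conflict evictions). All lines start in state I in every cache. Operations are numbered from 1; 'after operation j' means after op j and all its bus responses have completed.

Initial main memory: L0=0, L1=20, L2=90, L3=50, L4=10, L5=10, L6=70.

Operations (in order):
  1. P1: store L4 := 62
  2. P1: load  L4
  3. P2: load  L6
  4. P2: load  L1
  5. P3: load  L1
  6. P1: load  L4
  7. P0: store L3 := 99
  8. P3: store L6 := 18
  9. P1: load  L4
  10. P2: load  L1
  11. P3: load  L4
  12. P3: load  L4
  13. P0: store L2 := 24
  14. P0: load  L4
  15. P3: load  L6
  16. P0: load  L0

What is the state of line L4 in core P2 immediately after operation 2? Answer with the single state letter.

state = I

1. P1: store L4 := 62  bus=[BusRdX]  L4: P0=I P1=M P2=I P3=I  mem[L4]=10
2. P1: load  L4  bus=[-]  L4: P0=I P1=M P2=I P3=I  mem[L4]=10
3. P2: load  L6  bus=[BusRd]  L6: P0=I P1=I P2=S P3=I  mem[L6]=70
4. P2: load  L1  bus=[BusRd]  L1: P0=I P1=I P2=S P3=I  mem[L1]=20
5. P3: load  L1  bus=[BusRd]  L1: P0=I P1=I P2=S P3=S  mem[L1]=20
6. P1: load  L4  bus=[-]  L4: P0=I P1=M P2=I P3=I  mem[L4]=10
7. P0: store L3 := 99  bus=[BusRdX]  L3: P0=M P1=I P2=I P3=I  mem[L3]=50
8. P3: store L6 := 18  bus=[BusRdX]  L6: P0=I P1=I P2=I P3=M  mem[L6]=70
9. P1: load  L4  bus=[-]  L4: P0=I P1=M P2=I P3=I  mem[L4]=10
10. P2: load  L1  bus=[-]  L1: P0=I P1=I P2=S P3=S  mem[L1]=20
11. P3: load  L4  bus=[BusRd,Flush]  L4: P0=I P1=S P2=I P3=S  mem[L4]=62
12. P3: load  L4  bus=[-]  L4: P0=I P1=S P2=I P3=S  mem[L4]=62
13. P0: store L2 := 24  bus=[BusRdX]  L2: P0=M P1=I P2=I P3=I  mem[L2]=90
14. P0: load  L4  bus=[BusRd]  L4: P0=S P1=S P2=I P3=S  mem[L4]=62
15. P3: load  L6  bus=[-]  L6: P0=I P1=I P2=I P3=M  mem[L6]=70
16. P0: load  L0  bus=[BusRd]  L0: P0=S P1=I P2=I P3=I  mem[L0]=0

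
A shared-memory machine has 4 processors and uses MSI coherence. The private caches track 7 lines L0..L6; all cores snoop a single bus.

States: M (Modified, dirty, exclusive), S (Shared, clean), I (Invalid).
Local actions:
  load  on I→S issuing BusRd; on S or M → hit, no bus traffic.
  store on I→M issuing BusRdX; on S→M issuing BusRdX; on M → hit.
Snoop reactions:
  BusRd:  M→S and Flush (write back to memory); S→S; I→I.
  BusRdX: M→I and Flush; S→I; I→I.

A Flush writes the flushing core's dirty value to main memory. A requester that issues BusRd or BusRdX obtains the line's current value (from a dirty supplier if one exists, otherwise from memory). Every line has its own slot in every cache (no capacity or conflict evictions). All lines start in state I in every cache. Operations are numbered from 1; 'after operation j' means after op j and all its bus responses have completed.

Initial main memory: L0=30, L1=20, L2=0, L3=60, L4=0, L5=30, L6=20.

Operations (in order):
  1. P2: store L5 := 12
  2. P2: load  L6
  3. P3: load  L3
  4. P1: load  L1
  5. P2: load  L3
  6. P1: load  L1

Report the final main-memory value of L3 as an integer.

memory[L3] = 60

  op1 P2: store L5 := 12 → I/I/M/I on L5; bus BusRdX; mem=30
  op2 P2: load  L6 → I/I/S/I on L6; bus BusRd; mem=20
  op3 P3: load  L3 → I/I/I/S on L3; bus BusRd; mem=60
  op4 P1: load  L1 → I/S/I/I on L1; bus BusRd; mem=20
  op5 P2: load  L3 → I/I/S/S on L3; bus BusRd; mem=60
  op6 P1: load  L1 → I/S/I/I on L1; bus (none); mem=20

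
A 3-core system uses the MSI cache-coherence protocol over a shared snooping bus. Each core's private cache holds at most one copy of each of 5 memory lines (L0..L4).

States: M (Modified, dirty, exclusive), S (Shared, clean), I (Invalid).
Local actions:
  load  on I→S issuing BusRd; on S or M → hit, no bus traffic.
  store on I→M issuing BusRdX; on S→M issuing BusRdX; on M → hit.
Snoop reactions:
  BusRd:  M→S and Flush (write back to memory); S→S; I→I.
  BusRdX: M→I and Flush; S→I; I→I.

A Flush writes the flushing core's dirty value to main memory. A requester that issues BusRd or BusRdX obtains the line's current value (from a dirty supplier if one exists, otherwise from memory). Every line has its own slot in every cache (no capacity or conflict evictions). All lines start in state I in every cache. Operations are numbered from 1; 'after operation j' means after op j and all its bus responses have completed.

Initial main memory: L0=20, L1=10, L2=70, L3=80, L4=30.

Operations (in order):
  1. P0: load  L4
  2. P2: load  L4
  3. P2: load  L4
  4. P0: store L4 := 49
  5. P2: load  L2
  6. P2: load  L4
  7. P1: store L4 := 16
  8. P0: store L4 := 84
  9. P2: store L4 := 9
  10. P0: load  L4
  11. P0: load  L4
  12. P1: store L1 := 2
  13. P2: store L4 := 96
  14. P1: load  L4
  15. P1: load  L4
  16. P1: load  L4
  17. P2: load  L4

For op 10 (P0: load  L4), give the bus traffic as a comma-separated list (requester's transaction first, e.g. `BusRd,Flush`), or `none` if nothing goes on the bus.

1. P0: load  L4  bus=[BusRd]  L4: P0=S P1=I P2=I  mem[L4]=30
2. P2: load  L4  bus=[BusRd]  L4: P0=S P1=I P2=S  mem[L4]=30
3. P2: load  L4  bus=[-]  L4: P0=S P1=I P2=S  mem[L4]=30
4. P0: store L4 := 49  bus=[BusRdX]  L4: P0=M P1=I P2=I  mem[L4]=30
5. P2: load  L2  bus=[BusRd]  L2: P0=I P1=I P2=S  mem[L2]=70
6. P2: load  L4  bus=[BusRd,Flush]  L4: P0=S P1=I P2=S  mem[L4]=49
7. P1: store L4 := 16  bus=[BusRdX]  L4: P0=I P1=M P2=I  mem[L4]=49
8. P0: store L4 := 84  bus=[BusRdX,Flush]  L4: P0=M P1=I P2=I  mem[L4]=16
9. P2: store L4 := 9  bus=[BusRdX,Flush]  L4: P0=I P1=I P2=M  mem[L4]=84
10. P0: load  L4  bus=[BusRd,Flush]  L4: P0=S P1=I P2=S  mem[L4]=9
11. P0: load  L4  bus=[-]  L4: P0=S P1=I P2=S  mem[L4]=9
12. P1: store L1 := 2  bus=[BusRdX]  L1: P0=I P1=M P2=I  mem[L1]=10
13. P2: store L4 := 96  bus=[BusRdX]  L4: P0=I P1=I P2=M  mem[L4]=9
14. P1: load  L4  bus=[BusRd,Flush]  L4: P0=I P1=S P2=S  mem[L4]=96
15. P1: load  L4  bus=[-]  L4: P0=I P1=S P2=S  mem[L4]=96
16. P1: load  L4  bus=[-]  L4: P0=I P1=S P2=S  mem[L4]=96
17. P2: load  L4  bus=[-]  L4: P0=I P1=S P2=S  mem[L4]=96

bus = BusRd,Flush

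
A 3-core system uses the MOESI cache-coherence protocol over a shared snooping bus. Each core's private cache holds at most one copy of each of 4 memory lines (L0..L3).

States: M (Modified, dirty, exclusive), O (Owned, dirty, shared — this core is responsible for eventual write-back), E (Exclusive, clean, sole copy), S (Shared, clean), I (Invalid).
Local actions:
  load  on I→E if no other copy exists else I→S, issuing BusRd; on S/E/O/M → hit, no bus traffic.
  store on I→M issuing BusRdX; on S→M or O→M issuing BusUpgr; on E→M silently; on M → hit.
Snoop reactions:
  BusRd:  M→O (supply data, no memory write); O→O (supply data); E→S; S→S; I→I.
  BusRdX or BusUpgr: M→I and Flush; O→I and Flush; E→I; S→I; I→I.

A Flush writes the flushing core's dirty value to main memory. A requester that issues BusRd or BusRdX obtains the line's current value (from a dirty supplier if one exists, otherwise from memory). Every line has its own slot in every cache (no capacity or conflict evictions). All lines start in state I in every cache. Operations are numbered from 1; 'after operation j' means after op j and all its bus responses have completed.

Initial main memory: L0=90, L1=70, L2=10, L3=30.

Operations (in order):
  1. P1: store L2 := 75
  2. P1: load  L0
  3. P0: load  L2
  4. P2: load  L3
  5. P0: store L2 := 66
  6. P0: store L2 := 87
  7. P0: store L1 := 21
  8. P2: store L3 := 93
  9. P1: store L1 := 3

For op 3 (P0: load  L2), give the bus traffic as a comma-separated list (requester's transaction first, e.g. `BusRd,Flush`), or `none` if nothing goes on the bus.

1. P1: store L2 := 75  bus=[BusRdX]  L2: P0=I P1=M P2=I  mem[L2]=10
2. P1: load  L0  bus=[BusRd]  L0: P0=I P1=E P2=I  mem[L0]=90
3. P0: load  L2  bus=[BusRd]  L2: P0=S P1=O P2=I  mem[L2]=10
4. P2: load  L3  bus=[BusRd]  L3: P0=I P1=I P2=E  mem[L3]=30
5. P0: store L2 := 66  bus=[BusUpgr,Flush]  L2: P0=M P1=I P2=I  mem[L2]=75
6. P0: store L2 := 87  bus=[-]  L2: P0=M P1=I P2=I  mem[L2]=75
7. P0: store L1 := 21  bus=[BusRdX]  L1: P0=M P1=I P2=I  mem[L1]=70
8. P2: store L3 := 93  bus=[-]  L3: P0=I P1=I P2=M  mem[L3]=30
9. P1: store L1 := 3  bus=[BusRdX,Flush]  L1: P0=I P1=M P2=I  mem[L1]=21

bus = BusRd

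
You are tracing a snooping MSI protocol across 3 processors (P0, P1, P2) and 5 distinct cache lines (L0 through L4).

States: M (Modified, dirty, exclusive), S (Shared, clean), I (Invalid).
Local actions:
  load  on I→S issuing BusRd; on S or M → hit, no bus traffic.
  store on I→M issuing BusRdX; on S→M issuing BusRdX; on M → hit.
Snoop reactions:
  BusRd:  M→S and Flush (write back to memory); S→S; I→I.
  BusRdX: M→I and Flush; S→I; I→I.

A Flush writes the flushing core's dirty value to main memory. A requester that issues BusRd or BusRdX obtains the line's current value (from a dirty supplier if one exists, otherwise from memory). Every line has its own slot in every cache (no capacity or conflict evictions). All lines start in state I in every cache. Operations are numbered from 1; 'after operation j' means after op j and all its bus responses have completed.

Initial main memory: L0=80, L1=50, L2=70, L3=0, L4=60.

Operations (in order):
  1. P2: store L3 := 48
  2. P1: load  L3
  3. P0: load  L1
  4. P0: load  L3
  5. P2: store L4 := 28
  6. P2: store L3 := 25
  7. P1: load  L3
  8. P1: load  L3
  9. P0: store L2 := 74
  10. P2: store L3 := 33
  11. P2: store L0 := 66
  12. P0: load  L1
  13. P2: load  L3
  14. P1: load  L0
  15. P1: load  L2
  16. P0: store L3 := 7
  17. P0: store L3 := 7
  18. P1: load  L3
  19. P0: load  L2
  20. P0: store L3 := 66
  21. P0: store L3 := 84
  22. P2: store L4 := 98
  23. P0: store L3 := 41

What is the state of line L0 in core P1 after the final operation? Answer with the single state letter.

1. P2: store L3 := 48  bus=[BusRdX]  L3: P0=I P1=I P2=M  mem[L3]=0
2. P1: load  L3  bus=[BusRd,Flush]  L3: P0=I P1=S P2=S  mem[L3]=48
3. P0: load  L1  bus=[BusRd]  L1: P0=S P1=I P2=I  mem[L1]=50
4. P0: load  L3  bus=[BusRd]  L3: P0=S P1=S P2=S  mem[L3]=48
5. P2: store L4 := 28  bus=[BusRdX]  L4: P0=I P1=I P2=M  mem[L4]=60
6. P2: store L3 := 25  bus=[BusRdX]  L3: P0=I P1=I P2=M  mem[L3]=48
7. P1: load  L3  bus=[BusRd,Flush]  L3: P0=I P1=S P2=S  mem[L3]=25
8. P1: load  L3  bus=[-]  L3: P0=I P1=S P2=S  mem[L3]=25
9. P0: store L2 := 74  bus=[BusRdX]  L2: P0=M P1=I P2=I  mem[L2]=70
10. P2: store L3 := 33  bus=[BusRdX]  L3: P0=I P1=I P2=M  mem[L3]=25
11. P2: store L0 := 66  bus=[BusRdX]  L0: P0=I P1=I P2=M  mem[L0]=80
12. P0: load  L1  bus=[-]  L1: P0=S P1=I P2=I  mem[L1]=50
13. P2: load  L3  bus=[-]  L3: P0=I P1=I P2=M  mem[L3]=25
14. P1: load  L0  bus=[BusRd,Flush]  L0: P0=I P1=S P2=S  mem[L0]=66
15. P1: load  L2  bus=[BusRd,Flush]  L2: P0=S P1=S P2=I  mem[L2]=74
16. P0: store L3 := 7  bus=[BusRdX,Flush]  L3: P0=M P1=I P2=I  mem[L3]=33
17. P0: store L3 := 7  bus=[-]  L3: P0=M P1=I P2=I  mem[L3]=33
18. P1: load  L3  bus=[BusRd,Flush]  L3: P0=S P1=S P2=I  mem[L3]=7
19. P0: load  L2  bus=[-]  L2: P0=S P1=S P2=I  mem[L2]=74
20. P0: store L3 := 66  bus=[BusRdX]  L3: P0=M P1=I P2=I  mem[L3]=7
21. P0: store L3 := 84  bus=[-]  L3: P0=M P1=I P2=I  mem[L3]=7
22. P2: store L4 := 98  bus=[-]  L4: P0=I P1=I P2=M  mem[L4]=60
23. P0: store L3 := 41  bus=[-]  L3: P0=M P1=I P2=I  mem[L3]=7

state = S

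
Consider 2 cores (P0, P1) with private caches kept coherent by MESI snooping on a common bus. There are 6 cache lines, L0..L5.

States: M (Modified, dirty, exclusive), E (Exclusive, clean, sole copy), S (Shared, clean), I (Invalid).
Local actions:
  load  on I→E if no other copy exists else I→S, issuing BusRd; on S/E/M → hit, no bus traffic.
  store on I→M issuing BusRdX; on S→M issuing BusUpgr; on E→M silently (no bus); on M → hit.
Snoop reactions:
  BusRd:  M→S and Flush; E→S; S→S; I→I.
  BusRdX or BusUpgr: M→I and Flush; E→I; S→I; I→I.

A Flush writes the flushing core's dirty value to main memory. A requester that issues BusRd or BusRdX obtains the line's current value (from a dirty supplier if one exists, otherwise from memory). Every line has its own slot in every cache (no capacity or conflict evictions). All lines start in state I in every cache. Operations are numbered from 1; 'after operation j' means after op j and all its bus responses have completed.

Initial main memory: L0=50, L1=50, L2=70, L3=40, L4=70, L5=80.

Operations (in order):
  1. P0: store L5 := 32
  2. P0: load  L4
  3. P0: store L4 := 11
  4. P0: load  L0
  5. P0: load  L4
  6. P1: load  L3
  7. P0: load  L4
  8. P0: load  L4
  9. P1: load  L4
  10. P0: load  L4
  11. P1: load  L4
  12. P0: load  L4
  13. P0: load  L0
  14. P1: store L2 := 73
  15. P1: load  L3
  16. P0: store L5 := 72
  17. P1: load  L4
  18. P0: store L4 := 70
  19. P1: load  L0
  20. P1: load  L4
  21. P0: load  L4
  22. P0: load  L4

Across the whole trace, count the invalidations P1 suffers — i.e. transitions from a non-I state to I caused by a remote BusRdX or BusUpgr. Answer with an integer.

[1] P0: store L5 := 32 | P0:M(32), P1:I | bus: BusRdX
[2] P0: load  L4 | P0:E(70), P1:I | bus: BusRd
[3] P0: store L4 := 11 | P0:M(11), P1:I | bus: none
[4] P0: load  L0 | P0:E(50), P1:I | bus: BusRd
[5] P0: load  L4 | P0:M(11), P1:I | bus: none
[6] P1: load  L3 | P0:I, P1:E(40) | bus: BusRd
[7] P0: load  L4 | P0:M(11), P1:I | bus: none
[8] P0: load  L4 | P0:M(11), P1:I | bus: none
[9] P1: load  L4 | P0:S(11), P1:S(11) | bus: BusRd,Flush
[10] P0: load  L4 | P0:S(11), P1:S(11) | bus: none
[11] P1: load  L4 | P0:S(11), P1:S(11) | bus: none
[12] P0: load  L4 | P0:S(11), P1:S(11) | bus: none
[13] P0: load  L0 | P0:E(50), P1:I | bus: none
[14] P1: store L2 := 73 | P0:I, P1:M(73) | bus: BusRdX
[15] P1: load  L3 | P0:I, P1:E(40) | bus: none
[16] P0: store L5 := 72 | P0:M(72), P1:I | bus: none
[17] P1: load  L4 | P0:S(11), P1:S(11) | bus: none
[18] P0: store L4 := 70 | P0:M(70), P1:I | bus: BusUpgr
[19] P1: load  L0 | P0:S(50), P1:S(50) | bus: BusRd
[20] P1: load  L4 | P0:S(70), P1:S(70) | bus: BusRd,Flush
[21] P0: load  L4 | P0:S(70), P1:S(70) | bus: none
[22] P0: load  L4 | P0:S(70), P1:S(70) | bus: none

invalidations = 1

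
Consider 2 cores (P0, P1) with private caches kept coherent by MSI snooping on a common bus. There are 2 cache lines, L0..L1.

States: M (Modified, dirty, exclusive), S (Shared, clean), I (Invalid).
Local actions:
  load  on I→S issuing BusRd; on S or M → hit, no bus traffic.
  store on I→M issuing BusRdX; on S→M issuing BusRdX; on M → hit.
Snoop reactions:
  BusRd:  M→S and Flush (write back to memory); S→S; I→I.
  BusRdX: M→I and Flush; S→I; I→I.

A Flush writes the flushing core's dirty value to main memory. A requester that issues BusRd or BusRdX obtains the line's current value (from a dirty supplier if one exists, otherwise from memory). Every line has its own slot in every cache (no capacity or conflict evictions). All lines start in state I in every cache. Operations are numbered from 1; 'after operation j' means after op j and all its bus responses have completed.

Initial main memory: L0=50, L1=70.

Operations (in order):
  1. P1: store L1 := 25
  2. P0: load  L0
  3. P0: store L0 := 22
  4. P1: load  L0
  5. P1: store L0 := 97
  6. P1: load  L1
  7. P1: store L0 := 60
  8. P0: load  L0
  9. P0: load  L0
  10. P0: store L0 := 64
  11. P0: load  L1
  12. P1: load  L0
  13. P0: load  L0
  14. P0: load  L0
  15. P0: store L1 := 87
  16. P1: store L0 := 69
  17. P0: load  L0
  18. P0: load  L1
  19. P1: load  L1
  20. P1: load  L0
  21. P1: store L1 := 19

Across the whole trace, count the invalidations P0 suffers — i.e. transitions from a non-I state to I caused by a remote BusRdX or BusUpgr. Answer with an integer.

invalidations = 3

[1] P1: store L1 := 25 | P0:I, P1:M(25) | bus: BusRdX
[2] P0: load  L0 | P0:S(50), P1:I | bus: BusRd
[3] P0: store L0 := 22 | P0:M(22), P1:I | bus: BusRdX
[4] P1: load  L0 | P0:S(22), P1:S(22) | bus: BusRd,Flush
[5] P1: store L0 := 97 | P0:I, P1:M(97) | bus: BusRdX
[6] P1: load  L1 | P0:I, P1:M(25) | bus: none
[7] P1: store L0 := 60 | P0:I, P1:M(60) | bus: none
[8] P0: load  L0 | P0:S(60), P1:S(60) | bus: BusRd,Flush
[9] P0: load  L0 | P0:S(60), P1:S(60) | bus: none
[10] P0: store L0 := 64 | P0:M(64), P1:I | bus: BusRdX
[11] P0: load  L1 | P0:S(25), P1:S(25) | bus: BusRd,Flush
[12] P1: load  L0 | P0:S(64), P1:S(64) | bus: BusRd,Flush
[13] P0: load  L0 | P0:S(64), P1:S(64) | bus: none
[14] P0: load  L0 | P0:S(64), P1:S(64) | bus: none
[15] P0: store L1 := 87 | P0:M(87), P1:I | bus: BusRdX
[16] P1: store L0 := 69 | P0:I, P1:M(69) | bus: BusRdX
[17] P0: load  L0 | P0:S(69), P1:S(69) | bus: BusRd,Flush
[18] P0: load  L1 | P0:M(87), P1:I | bus: none
[19] P1: load  L1 | P0:S(87), P1:S(87) | bus: BusRd,Flush
[20] P1: load  L0 | P0:S(69), P1:S(69) | bus: none
[21] P1: store L1 := 19 | P0:I, P1:M(19) | bus: BusRdX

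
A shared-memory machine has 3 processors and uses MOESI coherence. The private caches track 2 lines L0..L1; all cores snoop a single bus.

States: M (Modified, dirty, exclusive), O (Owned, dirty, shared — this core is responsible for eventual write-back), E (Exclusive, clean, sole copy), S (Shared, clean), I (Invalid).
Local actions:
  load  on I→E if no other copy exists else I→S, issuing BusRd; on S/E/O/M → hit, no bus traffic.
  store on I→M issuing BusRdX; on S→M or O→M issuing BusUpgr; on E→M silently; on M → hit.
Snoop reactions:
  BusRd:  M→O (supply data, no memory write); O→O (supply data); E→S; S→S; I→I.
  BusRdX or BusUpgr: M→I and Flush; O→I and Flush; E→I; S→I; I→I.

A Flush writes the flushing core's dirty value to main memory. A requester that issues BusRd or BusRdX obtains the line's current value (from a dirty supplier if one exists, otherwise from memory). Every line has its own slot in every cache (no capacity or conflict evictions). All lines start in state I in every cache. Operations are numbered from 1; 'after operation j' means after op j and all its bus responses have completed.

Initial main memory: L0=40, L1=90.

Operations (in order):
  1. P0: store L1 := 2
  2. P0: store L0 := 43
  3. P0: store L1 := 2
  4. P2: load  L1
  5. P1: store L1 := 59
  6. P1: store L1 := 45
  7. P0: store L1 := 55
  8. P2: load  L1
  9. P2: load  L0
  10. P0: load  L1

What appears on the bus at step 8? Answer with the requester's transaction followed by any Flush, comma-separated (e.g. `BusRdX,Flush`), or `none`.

bus = BusRd

1. P0: store L1 := 2  bus=[BusRdX]  L1: P0=M P1=I P2=I  mem[L1]=90
2. P0: store L0 := 43  bus=[BusRdX]  L0: P0=M P1=I P2=I  mem[L0]=40
3. P0: store L1 := 2  bus=[-]  L1: P0=M P1=I P2=I  mem[L1]=90
4. P2: load  L1  bus=[BusRd]  L1: P0=O P1=I P2=S  mem[L1]=90
5. P1: store L1 := 59  bus=[BusRdX,Flush]  L1: P0=I P1=M P2=I  mem[L1]=2
6. P1: store L1 := 45  bus=[-]  L1: P0=I P1=M P2=I  mem[L1]=2
7. P0: store L1 := 55  bus=[BusRdX,Flush]  L1: P0=M P1=I P2=I  mem[L1]=45
8. P2: load  L1  bus=[BusRd]  L1: P0=O P1=I P2=S  mem[L1]=45
9. P2: load  L0  bus=[BusRd]  L0: P0=O P1=I P2=S  mem[L0]=40
10. P0: load  L1  bus=[-]  L1: P0=O P1=I P2=S  mem[L1]=45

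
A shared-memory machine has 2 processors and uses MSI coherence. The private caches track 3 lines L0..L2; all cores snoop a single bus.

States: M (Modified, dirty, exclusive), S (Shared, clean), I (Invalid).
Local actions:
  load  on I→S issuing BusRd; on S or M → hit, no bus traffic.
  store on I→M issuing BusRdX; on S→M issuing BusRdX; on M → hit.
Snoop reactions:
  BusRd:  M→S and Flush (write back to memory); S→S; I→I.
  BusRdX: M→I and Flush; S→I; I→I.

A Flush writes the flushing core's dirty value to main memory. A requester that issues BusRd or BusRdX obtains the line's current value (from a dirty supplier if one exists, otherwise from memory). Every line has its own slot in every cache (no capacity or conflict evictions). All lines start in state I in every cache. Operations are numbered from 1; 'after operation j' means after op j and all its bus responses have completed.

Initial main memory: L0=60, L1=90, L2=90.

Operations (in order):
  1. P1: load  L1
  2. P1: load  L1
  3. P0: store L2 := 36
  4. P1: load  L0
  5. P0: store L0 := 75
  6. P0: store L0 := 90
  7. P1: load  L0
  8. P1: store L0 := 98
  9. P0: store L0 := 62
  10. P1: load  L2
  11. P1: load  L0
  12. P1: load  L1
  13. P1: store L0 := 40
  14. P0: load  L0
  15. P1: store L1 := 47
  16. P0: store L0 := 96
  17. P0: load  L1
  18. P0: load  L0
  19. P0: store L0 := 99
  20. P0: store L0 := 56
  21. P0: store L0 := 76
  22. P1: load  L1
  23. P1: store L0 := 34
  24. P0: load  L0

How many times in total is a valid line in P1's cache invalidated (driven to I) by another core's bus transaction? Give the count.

1. P1: load  L1  bus=[BusRd]  L1: P0=I P1=S  mem[L1]=90
2. P1: load  L1  bus=[-]  L1: P0=I P1=S  mem[L1]=90
3. P0: store L2 := 36  bus=[BusRdX]  L2: P0=M P1=I  mem[L2]=90
4. P1: load  L0  bus=[BusRd]  L0: P0=I P1=S  mem[L0]=60
5. P0: store L0 := 75  bus=[BusRdX]  L0: P0=M P1=I  mem[L0]=60
6. P0: store L0 := 90  bus=[-]  L0: P0=M P1=I  mem[L0]=60
7. P1: load  L0  bus=[BusRd,Flush]  L0: P0=S P1=S  mem[L0]=90
8. P1: store L0 := 98  bus=[BusRdX]  L0: P0=I P1=M  mem[L0]=90
9. P0: store L0 := 62  bus=[BusRdX,Flush]  L0: P0=M P1=I  mem[L0]=98
10. P1: load  L2  bus=[BusRd,Flush]  L2: P0=S P1=S  mem[L2]=36
11. P1: load  L0  bus=[BusRd,Flush]  L0: P0=S P1=S  mem[L0]=62
12. P1: load  L1  bus=[-]  L1: P0=I P1=S  mem[L1]=90
13. P1: store L0 := 40  bus=[BusRdX]  L0: P0=I P1=M  mem[L0]=62
14. P0: load  L0  bus=[BusRd,Flush]  L0: P0=S P1=S  mem[L0]=40
15. P1: store L1 := 47  bus=[BusRdX]  L1: P0=I P1=M  mem[L1]=90
16. P0: store L0 := 96  bus=[BusRdX]  L0: P0=M P1=I  mem[L0]=40
17. P0: load  L1  bus=[BusRd,Flush]  L1: P0=S P1=S  mem[L1]=47
18. P0: load  L0  bus=[-]  L0: P0=M P1=I  mem[L0]=40
19. P0: store L0 := 99  bus=[-]  L0: P0=M P1=I  mem[L0]=40
20. P0: store L0 := 56  bus=[-]  L0: P0=M P1=I  mem[L0]=40
21. P0: store L0 := 76  bus=[-]  L0: P0=M P1=I  mem[L0]=40
22. P1: load  L1  bus=[-]  L1: P0=S P1=S  mem[L1]=47
23. P1: store L0 := 34  bus=[BusRdX,Flush]  L0: P0=I P1=M  mem[L0]=76
24. P0: load  L0  bus=[BusRd,Flush]  L0: P0=S P1=S  mem[L0]=34

invalidations = 3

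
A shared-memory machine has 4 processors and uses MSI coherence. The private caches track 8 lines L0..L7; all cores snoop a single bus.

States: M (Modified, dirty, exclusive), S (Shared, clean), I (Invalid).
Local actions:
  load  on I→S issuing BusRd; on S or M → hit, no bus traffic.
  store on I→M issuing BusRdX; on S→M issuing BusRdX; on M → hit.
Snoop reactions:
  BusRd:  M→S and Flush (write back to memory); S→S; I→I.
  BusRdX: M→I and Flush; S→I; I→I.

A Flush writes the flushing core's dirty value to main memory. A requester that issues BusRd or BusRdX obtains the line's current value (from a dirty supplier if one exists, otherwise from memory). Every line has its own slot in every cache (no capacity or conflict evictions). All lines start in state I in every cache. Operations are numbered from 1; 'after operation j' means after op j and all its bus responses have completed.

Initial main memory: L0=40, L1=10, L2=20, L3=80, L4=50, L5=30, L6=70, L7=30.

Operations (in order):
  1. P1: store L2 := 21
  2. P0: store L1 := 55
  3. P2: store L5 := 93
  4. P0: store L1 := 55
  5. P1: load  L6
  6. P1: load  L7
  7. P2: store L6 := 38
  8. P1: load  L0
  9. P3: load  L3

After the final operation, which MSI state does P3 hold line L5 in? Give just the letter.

state = I

[1] P1: store L2 := 21 | P0:I, P1:M(21), P2:I, P3:I | bus: BusRdX
[2] P0: store L1 := 55 | P0:M(55), P1:I, P2:I, P3:I | bus: BusRdX
[3] P2: store L5 := 93 | P0:I, P1:I, P2:M(93), P3:I | bus: BusRdX
[4] P0: store L1 := 55 | P0:M(55), P1:I, P2:I, P3:I | bus: none
[5] P1: load  L6 | P0:I, P1:S(70), P2:I, P3:I | bus: BusRd
[6] P1: load  L7 | P0:I, P1:S(30), P2:I, P3:I | bus: BusRd
[7] P2: store L6 := 38 | P0:I, P1:I, P2:M(38), P3:I | bus: BusRdX
[8] P1: load  L0 | P0:I, P1:S(40), P2:I, P3:I | bus: BusRd
[9] P3: load  L3 | P0:I, P1:I, P2:I, P3:S(80) | bus: BusRd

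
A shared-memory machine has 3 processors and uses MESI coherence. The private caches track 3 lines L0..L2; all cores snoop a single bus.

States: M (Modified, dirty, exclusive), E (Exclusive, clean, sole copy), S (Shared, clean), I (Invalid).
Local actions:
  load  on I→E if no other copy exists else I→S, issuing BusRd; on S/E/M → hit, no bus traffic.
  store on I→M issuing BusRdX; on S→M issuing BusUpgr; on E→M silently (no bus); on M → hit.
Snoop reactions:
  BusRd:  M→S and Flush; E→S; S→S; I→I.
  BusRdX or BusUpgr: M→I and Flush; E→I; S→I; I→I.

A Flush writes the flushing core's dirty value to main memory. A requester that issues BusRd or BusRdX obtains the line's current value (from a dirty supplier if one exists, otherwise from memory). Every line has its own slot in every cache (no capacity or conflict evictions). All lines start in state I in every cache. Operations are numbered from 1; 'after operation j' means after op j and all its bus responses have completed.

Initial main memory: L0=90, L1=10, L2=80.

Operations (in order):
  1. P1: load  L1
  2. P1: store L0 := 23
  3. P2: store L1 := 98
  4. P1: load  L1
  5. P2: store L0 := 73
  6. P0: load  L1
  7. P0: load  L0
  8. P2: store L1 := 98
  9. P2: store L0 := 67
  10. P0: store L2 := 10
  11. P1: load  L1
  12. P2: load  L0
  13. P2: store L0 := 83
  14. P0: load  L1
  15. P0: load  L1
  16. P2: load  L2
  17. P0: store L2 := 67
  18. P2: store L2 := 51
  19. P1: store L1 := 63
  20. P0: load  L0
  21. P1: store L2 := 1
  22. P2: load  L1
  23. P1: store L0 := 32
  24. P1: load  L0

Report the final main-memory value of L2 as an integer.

[1] P1: load  L1 | P0:I, P1:E(10), P2:I | bus: BusRd
[2] P1: store L0 := 23 | P0:I, P1:M(23), P2:I | bus: BusRdX
[3] P2: store L1 := 98 | P0:I, P1:I, P2:M(98) | bus: BusRdX
[4] P1: load  L1 | P0:I, P1:S(98), P2:S(98) | bus: BusRd,Flush
[5] P2: store L0 := 73 | P0:I, P1:I, P2:M(73) | bus: BusRdX,Flush
[6] P0: load  L1 | P0:S(98), P1:S(98), P2:S(98) | bus: BusRd
[7] P0: load  L0 | P0:S(73), P1:I, P2:S(73) | bus: BusRd,Flush
[8] P2: store L1 := 98 | P0:I, P1:I, P2:M(98) | bus: BusUpgr
[9] P2: store L0 := 67 | P0:I, P1:I, P2:M(67) | bus: BusUpgr
[10] P0: store L2 := 10 | P0:M(10), P1:I, P2:I | bus: BusRdX
[11] P1: load  L1 | P0:I, P1:S(98), P2:S(98) | bus: BusRd,Flush
[12] P2: load  L0 | P0:I, P1:I, P2:M(67) | bus: none
[13] P2: store L0 := 83 | P0:I, P1:I, P2:M(83) | bus: none
[14] P0: load  L1 | P0:S(98), P1:S(98), P2:S(98) | bus: BusRd
[15] P0: load  L1 | P0:S(98), P1:S(98), P2:S(98) | bus: none
[16] P2: load  L2 | P0:S(10), P1:I, P2:S(10) | bus: BusRd,Flush
[17] P0: store L2 := 67 | P0:M(67), P1:I, P2:I | bus: BusUpgr
[18] P2: store L2 := 51 | P0:I, P1:I, P2:M(51) | bus: BusRdX,Flush
[19] P1: store L1 := 63 | P0:I, P1:M(63), P2:I | bus: BusUpgr
[20] P0: load  L0 | P0:S(83), P1:I, P2:S(83) | bus: BusRd,Flush
[21] P1: store L2 := 1 | P0:I, P1:M(1), P2:I | bus: BusRdX,Flush
[22] P2: load  L1 | P0:I, P1:S(63), P2:S(63) | bus: BusRd,Flush
[23] P1: store L0 := 32 | P0:I, P1:M(32), P2:I | bus: BusRdX
[24] P1: load  L0 | P0:I, P1:M(32), P2:I | bus: none

memory[L2] = 51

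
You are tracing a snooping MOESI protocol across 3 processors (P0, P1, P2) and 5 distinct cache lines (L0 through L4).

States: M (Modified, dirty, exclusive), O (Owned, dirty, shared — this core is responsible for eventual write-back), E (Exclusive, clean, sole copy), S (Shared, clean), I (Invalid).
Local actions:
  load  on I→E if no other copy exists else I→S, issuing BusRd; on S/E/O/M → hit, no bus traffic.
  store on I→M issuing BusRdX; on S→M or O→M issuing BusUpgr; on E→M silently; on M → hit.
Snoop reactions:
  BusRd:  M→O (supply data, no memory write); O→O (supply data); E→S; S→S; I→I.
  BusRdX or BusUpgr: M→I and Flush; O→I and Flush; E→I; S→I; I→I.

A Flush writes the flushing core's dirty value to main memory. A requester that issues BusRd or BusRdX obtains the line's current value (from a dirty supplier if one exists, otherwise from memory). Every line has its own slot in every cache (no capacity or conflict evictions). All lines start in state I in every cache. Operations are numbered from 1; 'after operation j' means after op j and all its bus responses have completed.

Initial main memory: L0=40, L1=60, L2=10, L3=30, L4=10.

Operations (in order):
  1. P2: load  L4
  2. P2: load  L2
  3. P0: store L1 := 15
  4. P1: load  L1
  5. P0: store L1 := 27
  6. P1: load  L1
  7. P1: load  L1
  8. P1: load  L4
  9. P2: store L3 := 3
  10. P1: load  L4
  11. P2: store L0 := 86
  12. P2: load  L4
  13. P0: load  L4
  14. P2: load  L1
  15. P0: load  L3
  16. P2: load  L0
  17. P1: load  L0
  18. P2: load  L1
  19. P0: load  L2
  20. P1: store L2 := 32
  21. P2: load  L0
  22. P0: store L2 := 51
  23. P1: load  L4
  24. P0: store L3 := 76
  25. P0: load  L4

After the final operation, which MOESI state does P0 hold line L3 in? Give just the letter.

state = M

1. P2: load  L4  bus=[BusRd]  L4: P0=I P1=I P2=E  mem[L4]=10
2. P2: load  L2  bus=[BusRd]  L2: P0=I P1=I P2=E  mem[L2]=10
3. P0: store L1 := 15  bus=[BusRdX]  L1: P0=M P1=I P2=I  mem[L1]=60
4. P1: load  L1  bus=[BusRd]  L1: P0=O P1=S P2=I  mem[L1]=60
5. P0: store L1 := 27  bus=[BusUpgr]  L1: P0=M P1=I P2=I  mem[L1]=60
6. P1: load  L1  bus=[BusRd]  L1: P0=O P1=S P2=I  mem[L1]=60
7. P1: load  L1  bus=[-]  L1: P0=O P1=S P2=I  mem[L1]=60
8. P1: load  L4  bus=[BusRd]  L4: P0=I P1=S P2=S  mem[L4]=10
9. P2: store L3 := 3  bus=[BusRdX]  L3: P0=I P1=I P2=M  mem[L3]=30
10. P1: load  L4  bus=[-]  L4: P0=I P1=S P2=S  mem[L4]=10
11. P2: store L0 := 86  bus=[BusRdX]  L0: P0=I P1=I P2=M  mem[L0]=40
12. P2: load  L4  bus=[-]  L4: P0=I P1=S P2=S  mem[L4]=10
13. P0: load  L4  bus=[BusRd]  L4: P0=S P1=S P2=S  mem[L4]=10
14. P2: load  L1  bus=[BusRd]  L1: P0=O P1=S P2=S  mem[L1]=60
15. P0: load  L3  bus=[BusRd]  L3: P0=S P1=I P2=O  mem[L3]=30
16. P2: load  L0  bus=[-]  L0: P0=I P1=I P2=M  mem[L0]=40
17. P1: load  L0  bus=[BusRd]  L0: P0=I P1=S P2=O  mem[L0]=40
18. P2: load  L1  bus=[-]  L1: P0=O P1=S P2=S  mem[L1]=60
19. P0: load  L2  bus=[BusRd]  L2: P0=S P1=I P2=S  mem[L2]=10
20. P1: store L2 := 32  bus=[BusRdX]  L2: P0=I P1=M P2=I  mem[L2]=10
21. P2: load  L0  bus=[-]  L0: P0=I P1=S P2=O  mem[L0]=40
22. P0: store L2 := 51  bus=[BusRdX,Flush]  L2: P0=M P1=I P2=I  mem[L2]=32
23. P1: load  L4  bus=[-]  L4: P0=S P1=S P2=S  mem[L4]=10
24. P0: store L3 := 76  bus=[BusUpgr,Flush]  L3: P0=M P1=I P2=I  mem[L3]=3
25. P0: load  L4  bus=[-]  L4: P0=S P1=S P2=S  mem[L4]=10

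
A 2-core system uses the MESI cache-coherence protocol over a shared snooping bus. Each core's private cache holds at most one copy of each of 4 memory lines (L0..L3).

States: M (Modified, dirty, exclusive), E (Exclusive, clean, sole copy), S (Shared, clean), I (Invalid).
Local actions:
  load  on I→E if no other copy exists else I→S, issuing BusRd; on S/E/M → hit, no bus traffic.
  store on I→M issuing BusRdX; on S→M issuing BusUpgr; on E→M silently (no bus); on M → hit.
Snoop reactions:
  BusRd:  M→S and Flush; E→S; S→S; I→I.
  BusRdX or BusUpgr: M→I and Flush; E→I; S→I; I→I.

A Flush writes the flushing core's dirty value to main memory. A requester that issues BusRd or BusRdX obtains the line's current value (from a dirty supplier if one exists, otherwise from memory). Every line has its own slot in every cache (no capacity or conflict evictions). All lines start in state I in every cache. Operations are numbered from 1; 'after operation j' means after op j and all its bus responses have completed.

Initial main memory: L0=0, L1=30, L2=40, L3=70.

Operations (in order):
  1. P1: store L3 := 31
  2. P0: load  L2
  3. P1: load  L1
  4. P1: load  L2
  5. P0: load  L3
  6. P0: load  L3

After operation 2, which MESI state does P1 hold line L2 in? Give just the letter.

[1] P1: store L3 := 31 | P0:I, P1:M(31) | bus: BusRdX
[2] P0: load  L2 | P0:E(40), P1:I | bus: BusRd
[3] P1: load  L1 | P0:I, P1:E(30) | bus: BusRd
[4] P1: load  L2 | P0:S(40), P1:S(40) | bus: BusRd
[5] P0: load  L3 | P0:S(31), P1:S(31) | bus: BusRd,Flush
[6] P0: load  L3 | P0:S(31), P1:S(31) | bus: none

state = I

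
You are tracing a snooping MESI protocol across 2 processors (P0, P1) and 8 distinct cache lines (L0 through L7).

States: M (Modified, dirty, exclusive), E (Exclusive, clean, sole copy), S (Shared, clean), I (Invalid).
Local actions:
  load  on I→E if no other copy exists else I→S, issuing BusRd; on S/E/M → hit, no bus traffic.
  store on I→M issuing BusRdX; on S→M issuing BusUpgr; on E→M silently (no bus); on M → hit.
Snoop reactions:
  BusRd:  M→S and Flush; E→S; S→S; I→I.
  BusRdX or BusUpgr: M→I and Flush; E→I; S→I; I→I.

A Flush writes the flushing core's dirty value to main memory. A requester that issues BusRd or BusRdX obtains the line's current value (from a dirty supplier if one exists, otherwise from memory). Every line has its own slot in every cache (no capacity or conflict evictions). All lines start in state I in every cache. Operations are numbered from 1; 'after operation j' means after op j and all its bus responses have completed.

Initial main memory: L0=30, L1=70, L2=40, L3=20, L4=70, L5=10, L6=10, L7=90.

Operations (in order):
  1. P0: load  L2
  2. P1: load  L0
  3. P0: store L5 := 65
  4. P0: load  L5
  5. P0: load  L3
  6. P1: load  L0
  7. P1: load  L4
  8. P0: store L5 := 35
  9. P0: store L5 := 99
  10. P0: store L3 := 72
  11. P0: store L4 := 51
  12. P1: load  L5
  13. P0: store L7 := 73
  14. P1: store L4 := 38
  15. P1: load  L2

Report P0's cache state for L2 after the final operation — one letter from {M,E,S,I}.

[1] P0: load  L2 | P0:E(40), P1:I | bus: BusRd
[2] P1: load  L0 | P0:I, P1:E(30) | bus: BusRd
[3] P0: store L5 := 65 | P0:M(65), P1:I | bus: BusRdX
[4] P0: load  L5 | P0:M(65), P1:I | bus: none
[5] P0: load  L3 | P0:E(20), P1:I | bus: BusRd
[6] P1: load  L0 | P0:I, P1:E(30) | bus: none
[7] P1: load  L4 | P0:I, P1:E(70) | bus: BusRd
[8] P0: store L5 := 35 | P0:M(35), P1:I | bus: none
[9] P0: store L5 := 99 | P0:M(99), P1:I | bus: none
[10] P0: store L3 := 72 | P0:M(72), P1:I | bus: none
[11] P0: store L4 := 51 | P0:M(51), P1:I | bus: BusRdX
[12] P1: load  L5 | P0:S(99), P1:S(99) | bus: BusRd,Flush
[13] P0: store L7 := 73 | P0:M(73), P1:I | bus: BusRdX
[14] P1: store L4 := 38 | P0:I, P1:M(38) | bus: BusRdX,Flush
[15] P1: load  L2 | P0:S(40), P1:S(40) | bus: BusRd

state = S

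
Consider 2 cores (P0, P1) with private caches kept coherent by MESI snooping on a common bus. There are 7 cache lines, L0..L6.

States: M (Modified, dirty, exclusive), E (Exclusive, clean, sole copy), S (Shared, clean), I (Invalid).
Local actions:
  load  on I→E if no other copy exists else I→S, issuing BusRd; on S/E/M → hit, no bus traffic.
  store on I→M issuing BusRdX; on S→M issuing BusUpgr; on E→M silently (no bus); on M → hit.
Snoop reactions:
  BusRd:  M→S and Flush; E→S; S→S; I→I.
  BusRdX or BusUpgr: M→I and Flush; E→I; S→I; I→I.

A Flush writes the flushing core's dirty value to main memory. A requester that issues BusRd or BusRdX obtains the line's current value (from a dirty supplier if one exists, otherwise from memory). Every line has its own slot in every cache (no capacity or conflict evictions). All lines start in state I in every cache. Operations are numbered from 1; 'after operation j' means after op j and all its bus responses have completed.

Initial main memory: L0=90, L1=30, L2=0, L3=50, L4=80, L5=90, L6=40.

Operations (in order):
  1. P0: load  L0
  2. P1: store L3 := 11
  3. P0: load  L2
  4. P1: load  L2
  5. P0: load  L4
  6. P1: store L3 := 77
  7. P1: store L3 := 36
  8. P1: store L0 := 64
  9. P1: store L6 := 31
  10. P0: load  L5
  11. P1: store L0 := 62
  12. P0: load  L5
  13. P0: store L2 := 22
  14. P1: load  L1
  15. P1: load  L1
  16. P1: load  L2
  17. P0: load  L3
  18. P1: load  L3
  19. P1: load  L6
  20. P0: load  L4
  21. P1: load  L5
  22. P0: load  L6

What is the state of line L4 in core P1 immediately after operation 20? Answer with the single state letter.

step 1: P0: load  L0  ⟶  EI  (L0)  txn=BusRd  M[L0]=90
step 2: P1: store L3 := 11  ⟶  IM  (L3)  txn=BusRdX  M[L3]=50
step 3: P0: load  L2  ⟶  EI  (L2)  txn=BusRd  M[L2]=0
step 4: P1: load  L2  ⟶  SS  (L2)  txn=BusRd  M[L2]=0
step 5: P0: load  L4  ⟶  EI  (L4)  txn=BusRd  M[L4]=80
step 6: P1: store L3 := 77  ⟶  IM  (L3)  txn=∅  M[L3]=50
step 7: P1: store L3 := 36  ⟶  IM  (L3)  txn=∅  M[L3]=50
step 8: P1: store L0 := 64  ⟶  IM  (L0)  txn=BusRdX  M[L0]=90
step 9: P1: store L6 := 31  ⟶  IM  (L6)  txn=BusRdX  M[L6]=40
step 10: P0: load  L5  ⟶  EI  (L5)  txn=BusRd  M[L5]=90
step 11: P1: store L0 := 62  ⟶  IM  (L0)  txn=∅  M[L0]=90
step 12: P0: load  L5  ⟶  EI  (L5)  txn=∅  M[L5]=90
step 13: P0: store L2 := 22  ⟶  MI  (L2)  txn=BusUpgr  M[L2]=0
step 14: P1: load  L1  ⟶  IE  (L1)  txn=BusRd  M[L1]=30
step 15: P1: load  L1  ⟶  IE  (L1)  txn=∅  M[L1]=30
step 16: P1: load  L2  ⟶  SS  (L2)  txn=BusRd+Flush  M[L2]=22
step 17: P0: load  L3  ⟶  SS  (L3)  txn=BusRd+Flush  M[L3]=36
step 18: P1: load  L3  ⟶  SS  (L3)  txn=∅  M[L3]=36
step 19: P1: load  L6  ⟶  IM  (L6)  txn=∅  M[L6]=40
step 20: P0: load  L4  ⟶  EI  (L4)  txn=∅  M[L4]=80
step 21: P1: load  L5  ⟶  SS  (L5)  txn=BusRd  M[L5]=90
step 22: P0: load  L6  ⟶  SS  (L6)  txn=BusRd+Flush  M[L6]=31

state = I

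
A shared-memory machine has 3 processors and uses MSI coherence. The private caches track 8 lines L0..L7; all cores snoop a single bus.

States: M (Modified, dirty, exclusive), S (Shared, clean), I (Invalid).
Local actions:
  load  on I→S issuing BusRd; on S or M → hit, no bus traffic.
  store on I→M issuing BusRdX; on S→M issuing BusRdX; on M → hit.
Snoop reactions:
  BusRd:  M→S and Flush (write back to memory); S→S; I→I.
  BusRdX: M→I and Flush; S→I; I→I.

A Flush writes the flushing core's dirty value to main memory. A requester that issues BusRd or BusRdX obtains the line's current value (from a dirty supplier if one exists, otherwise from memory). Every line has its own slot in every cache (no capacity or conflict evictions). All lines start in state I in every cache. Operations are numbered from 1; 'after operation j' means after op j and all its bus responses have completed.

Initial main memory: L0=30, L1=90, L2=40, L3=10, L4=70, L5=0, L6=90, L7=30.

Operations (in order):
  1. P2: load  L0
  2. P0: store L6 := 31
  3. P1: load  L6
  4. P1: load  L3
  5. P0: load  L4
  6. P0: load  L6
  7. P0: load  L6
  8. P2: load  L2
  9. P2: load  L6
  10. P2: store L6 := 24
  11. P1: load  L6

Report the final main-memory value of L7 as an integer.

memory[L7] = 30

  op1 P2: load  L0 → I/I/S on L0; bus BusRd; mem=30
  op2 P0: store L6 := 31 → M/I/I on L6; bus BusRdX; mem=90
  op3 P1: load  L6 → S/S/I on L6; bus BusRd Flush; mem=31
  op4 P1: load  L3 → I/S/I on L3; bus BusRd; mem=10
  op5 P0: load  L4 → S/I/I on L4; bus BusRd; mem=70
  op6 P0: load  L6 → S/S/I on L6; bus (none); mem=31
  op7 P0: load  L6 → S/S/I on L6; bus (none); mem=31
  op8 P2: load  L2 → I/I/S on L2; bus BusRd; mem=40
  op9 P2: load  L6 → S/S/S on L6; bus BusRd; mem=31
  op10 P2: store L6 := 24 → I/I/M on L6; bus BusRdX; mem=31
  op11 P1: load  L6 → I/S/S on L6; bus BusRd Flush; mem=24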